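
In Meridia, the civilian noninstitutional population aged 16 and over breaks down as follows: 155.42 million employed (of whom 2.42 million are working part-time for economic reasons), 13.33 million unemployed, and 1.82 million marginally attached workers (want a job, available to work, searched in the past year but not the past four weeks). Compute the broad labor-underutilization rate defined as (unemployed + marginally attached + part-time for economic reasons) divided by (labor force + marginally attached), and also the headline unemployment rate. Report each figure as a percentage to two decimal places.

Broad underutilization rate ≈ 10.30%; headline unemployment rate ≈ 7.90%.

Labor force = 155.42 + 13.33 = 168.75 million.
Numerator = 13.33 + 1.82 + 2.42 = 17.57 million.
Denominator = 168.75 + 1.82 = 170.57 million.
Broad rate = 17.57 / 170.57 = 10.30%.
Headline unemployment rate = 13.33 / 168.75 = 7.90%.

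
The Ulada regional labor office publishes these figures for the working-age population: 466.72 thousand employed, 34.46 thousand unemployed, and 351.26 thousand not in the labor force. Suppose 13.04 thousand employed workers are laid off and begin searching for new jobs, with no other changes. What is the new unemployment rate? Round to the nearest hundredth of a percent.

New unemployment rate ≈ 9.48%.

Initially, labor force = 466.72 + 34.46 = 501.18 thousand, so u = 34.46/501.18 = 6.88%.
After the change, employed falls and unemployed rises by 13.04; labor force unchanged → E = 453.68, U = 47.50, labor force = 501.18 thousand.
New unemployment rate = 47.50 / 501.18 = 9.48%.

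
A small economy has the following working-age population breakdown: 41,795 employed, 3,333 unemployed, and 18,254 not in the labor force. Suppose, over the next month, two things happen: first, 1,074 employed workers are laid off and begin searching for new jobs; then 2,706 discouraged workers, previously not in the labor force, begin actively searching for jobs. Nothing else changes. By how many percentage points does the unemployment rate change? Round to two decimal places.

The unemployment rate changes by +7.48 percentage points.

Initially, labor force = 41,795 + 3,333 = 45,128, so u = 3,333/45,128 = 7.39%.
After the first change, employed falls and unemployed rises by 1,074; labor force unchanged → E = 40,721, U = 4,407, labor force = 45,128.
After the second change, unemployed and labor force both rise by 2,706 → E = 40,721, U = 7,113, labor force = 47,834.
New unemployment rate = 7,113 / 47,834 = 14.87%.
Change = 14.87% − 7.39% = +7.48 percentage points.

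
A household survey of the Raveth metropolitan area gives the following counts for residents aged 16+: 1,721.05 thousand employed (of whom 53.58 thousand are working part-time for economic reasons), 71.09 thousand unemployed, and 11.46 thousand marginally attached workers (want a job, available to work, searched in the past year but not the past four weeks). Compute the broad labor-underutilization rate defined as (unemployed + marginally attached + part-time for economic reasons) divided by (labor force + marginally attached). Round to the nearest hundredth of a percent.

Broad underutilization rate ≈ 7.55%.

Labor force = 1,721.05 + 71.09 = 1,792.14 thousand.
Numerator = 71.09 + 11.46 + 53.58 = 136.13 thousand.
Denominator = 1,792.14 + 11.46 = 1,803.60 thousand.
Broad rate = 136.13 / 1,803.60 = 7.55%.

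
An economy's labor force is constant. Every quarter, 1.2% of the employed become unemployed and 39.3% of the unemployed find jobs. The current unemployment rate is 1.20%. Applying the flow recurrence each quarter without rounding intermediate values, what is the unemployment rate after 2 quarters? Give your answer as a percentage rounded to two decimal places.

Unemployment rate after two quarters ≈ 2.34%.

With a fixed labor force, u_{t+1} = u_t + s·(1−u_t) − f·u_t = u_t·(1−s−f) + s.
Here 1−s−f = 0.595 and s = 0.012.
u_1 = 0.012000 × 0.595 + 0.012 = 0.019140.
u_2 = 0.019140 × 0.595 + 0.012 = 0.023388.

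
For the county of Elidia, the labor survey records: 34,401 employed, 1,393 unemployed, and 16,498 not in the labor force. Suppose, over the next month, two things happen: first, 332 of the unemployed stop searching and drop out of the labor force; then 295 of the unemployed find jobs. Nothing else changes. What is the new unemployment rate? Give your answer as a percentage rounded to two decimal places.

Initially, labor force = 34,401 + 1,393 = 35,794, so u = 1,393/35,794 = 3.89%.
After the first change, unemployed and labor force both fall by 332 → E = 34,401, U = 1,061, labor force = 35,462.
After the second change, unemployed falls and employed rises by 295; labor force unchanged → E = 34,696, U = 766, labor force = 35,462.
New unemployment rate = 766 / 35,462 = 2.16%.

New unemployment rate ≈ 2.16%.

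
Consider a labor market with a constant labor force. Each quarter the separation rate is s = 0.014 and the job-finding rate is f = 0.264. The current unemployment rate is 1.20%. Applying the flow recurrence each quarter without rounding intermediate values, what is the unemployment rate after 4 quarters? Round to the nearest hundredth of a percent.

With a fixed labor force, u_{t+1} = u_t + s·(1−u_t) − f·u_t = u_t·(1−s−f) + s.
Here 1−s−f = 0.722 and s = 0.014.
u_1 = 0.012000 × 0.722 + 0.014 = 0.022664.
u_2 = 0.022664 × 0.722 + 0.014 = 0.030363.
u_3 = 0.030363 × 0.722 + 0.014 = 0.035922.
u_4 = 0.035922 × 0.722 + 0.014 = 0.039936.

Unemployment rate after four quarters ≈ 3.99%.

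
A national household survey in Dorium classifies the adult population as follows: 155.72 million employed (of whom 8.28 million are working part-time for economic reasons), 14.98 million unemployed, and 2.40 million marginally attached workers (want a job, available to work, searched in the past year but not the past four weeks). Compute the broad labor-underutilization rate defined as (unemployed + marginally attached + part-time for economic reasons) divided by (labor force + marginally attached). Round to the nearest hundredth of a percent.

Broad underutilization rate ≈ 14.82%.

Labor force = 155.72 + 14.98 = 170.70 million.
Numerator = 14.98 + 2.40 + 8.28 = 25.66 million.
Denominator = 170.70 + 2.40 = 173.10 million.
Broad rate = 25.66 / 173.10 = 14.82%.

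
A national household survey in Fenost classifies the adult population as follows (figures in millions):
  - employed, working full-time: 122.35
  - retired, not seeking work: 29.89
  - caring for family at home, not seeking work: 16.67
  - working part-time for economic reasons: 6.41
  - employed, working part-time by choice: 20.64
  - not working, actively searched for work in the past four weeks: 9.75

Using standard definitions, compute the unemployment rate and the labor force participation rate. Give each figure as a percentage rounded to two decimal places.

Unemployment rate ≈ 6.13%; labor force participation rate ≈ 77.37%.

Employed = 122.35 + 6.41 + 20.64 = 149.40 million (anyone who worked, including part-time for economic reasons, counts as employed).
Unemployed = 9.75 million.
Labor force = 149.40 + 9.75 = 159.15 million.
Not in labor force = 29.89 + 16.67 = 46.56 million (those not working and not actively searching are outside the labor force).
Civilian working-age population = 159.15 + 46.56 = 205.71 million.
Unemployment rate = 9.75 / 159.15 = 6.13%.
Labor force participation rate = 159.15 / 205.71 = 77.37%.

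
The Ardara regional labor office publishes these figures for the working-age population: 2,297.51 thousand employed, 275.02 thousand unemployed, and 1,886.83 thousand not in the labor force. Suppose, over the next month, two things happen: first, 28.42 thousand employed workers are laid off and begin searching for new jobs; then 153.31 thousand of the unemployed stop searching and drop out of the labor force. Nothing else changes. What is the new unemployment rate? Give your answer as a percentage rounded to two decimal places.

New unemployment rate ≈ 6.21%.

Initially, labor force = 2,297.51 + 275.02 = 2,572.53 thousand, so u = 275.02/2,572.53 = 10.69%.
After the first change, employed falls and unemployed rises by 28.42; labor force unchanged → E = 2,269.09, U = 303.44, labor force = 2,572.53 thousand.
After the second change, unemployed and labor force both fall by 153.31 → E = 2,269.09, U = 150.13, labor force = 2,419.22 thousand.
New unemployment rate = 150.13 / 2,419.22 = 6.21%.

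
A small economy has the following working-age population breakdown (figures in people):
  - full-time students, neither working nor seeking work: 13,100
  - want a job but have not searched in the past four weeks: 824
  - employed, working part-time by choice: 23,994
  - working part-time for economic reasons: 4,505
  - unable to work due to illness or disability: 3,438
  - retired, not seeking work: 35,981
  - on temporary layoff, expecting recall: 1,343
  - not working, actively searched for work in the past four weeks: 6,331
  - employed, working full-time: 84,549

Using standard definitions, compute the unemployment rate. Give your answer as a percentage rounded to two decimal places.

Unemployment rate ≈ 6.36%.

Employed = 23,994 + 4,505 + 84,549 = 113,048 (anyone who worked, including part-time for economic reasons, counts as employed).
Unemployed = 1,343 + 6,331 = 7,674 (jobless and actively searching, or on temporary layoff).
Labor force = 113,048 + 7,674 = 120,722.
Unemployment rate = 7,674 / 120,722 = 6.36%.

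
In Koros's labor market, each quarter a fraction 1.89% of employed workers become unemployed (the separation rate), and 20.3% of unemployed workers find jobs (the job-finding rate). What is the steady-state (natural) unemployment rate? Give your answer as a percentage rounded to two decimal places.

Steady-state unemployment rate ≈ 8.52%.

At steady state the flows balance: s·E = f·U, so U/(E+U) = s/(s+f).
u* = 1.89 / (1.89 + 20.3) = 1.89 / 22.19 = 8.52%.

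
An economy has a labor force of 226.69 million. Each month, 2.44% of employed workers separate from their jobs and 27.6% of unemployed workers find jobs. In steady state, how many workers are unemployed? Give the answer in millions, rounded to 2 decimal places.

About 18.41 million are unemployed in steady state.

Steady-state unemployment rate u* = s/(s+f) = 2.44/(2.44+27.6) = 0.081225.
Unemployed = u* × labor force = 0.081225 × 226.69 ≈ 18.41 million.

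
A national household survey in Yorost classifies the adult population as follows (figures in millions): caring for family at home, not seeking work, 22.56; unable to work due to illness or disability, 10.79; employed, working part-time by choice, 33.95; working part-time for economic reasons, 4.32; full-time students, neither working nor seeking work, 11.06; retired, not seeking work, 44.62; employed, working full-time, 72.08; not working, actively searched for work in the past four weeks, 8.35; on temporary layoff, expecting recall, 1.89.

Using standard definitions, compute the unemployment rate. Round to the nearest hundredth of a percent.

Unemployment rate ≈ 8.49%.

Employed = 33.95 + 4.32 + 72.08 = 110.35 million (anyone who worked, including part-time for economic reasons, counts as employed).
Unemployed = 8.35 + 1.89 = 10.24 million (jobless and actively searching, or on temporary layoff).
Labor force = 110.35 + 10.24 = 120.59 million.
Unemployment rate = 10.24 / 120.59 = 8.49%.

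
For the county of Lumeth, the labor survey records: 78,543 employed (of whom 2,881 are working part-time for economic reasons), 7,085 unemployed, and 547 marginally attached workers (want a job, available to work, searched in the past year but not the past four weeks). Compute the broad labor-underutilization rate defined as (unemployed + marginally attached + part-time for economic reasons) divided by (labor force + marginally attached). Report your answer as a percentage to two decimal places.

Labor force = 78,543 + 7,085 = 85,628.
Numerator = 7,085 + 547 + 2,881 = 10,513.
Denominator = 85,628 + 547 = 86,175.
Broad rate = 10,513 / 86,175 = 12.20%.

Broad underutilization rate ≈ 12.20%.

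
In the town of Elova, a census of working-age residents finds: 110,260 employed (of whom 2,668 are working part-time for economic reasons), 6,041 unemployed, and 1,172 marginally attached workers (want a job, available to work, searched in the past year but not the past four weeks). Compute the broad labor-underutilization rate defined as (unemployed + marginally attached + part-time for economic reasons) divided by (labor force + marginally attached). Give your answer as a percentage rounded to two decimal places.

Labor force = 110,260 + 6,041 = 116,301.
Numerator = 6,041 + 1,172 + 2,668 = 9,881.
Denominator = 116,301 + 1,172 = 117,473.
Broad rate = 9,881 / 117,473 = 8.41%.

Broad underutilization rate ≈ 8.41%.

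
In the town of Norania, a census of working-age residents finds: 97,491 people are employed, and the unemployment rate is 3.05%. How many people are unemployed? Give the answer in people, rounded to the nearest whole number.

About 3,067 are unemployed.

Let U be the number unemployed. The labor force is E + U, and U/(E+U) = 0.0305.
So U = 0.0305 × 97,491 / (1 − 0.0305) = 2973.48 / 0.9695 ≈ 3,067.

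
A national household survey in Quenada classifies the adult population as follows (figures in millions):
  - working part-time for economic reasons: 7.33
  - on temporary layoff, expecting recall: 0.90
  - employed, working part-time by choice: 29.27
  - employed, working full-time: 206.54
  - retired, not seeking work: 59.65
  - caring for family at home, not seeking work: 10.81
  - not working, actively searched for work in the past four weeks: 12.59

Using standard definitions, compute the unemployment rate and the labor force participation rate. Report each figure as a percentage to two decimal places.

Unemployment rate ≈ 5.26%; labor force participation rate ≈ 78.46%.

Employed = 7.33 + 29.27 + 206.54 = 243.14 million (anyone who worked, including part-time for economic reasons, counts as employed).
Unemployed = 0.90 + 12.59 = 13.49 million (jobless and actively searching, or on temporary layoff).
Labor force = 243.14 + 13.49 = 256.63 million.
Not in labor force = 59.65 + 10.81 = 70.46 million (those not working and not actively searching are outside the labor force).
Civilian working-age population = 256.63 + 70.46 = 327.09 million.
Unemployment rate = 13.49 / 256.63 = 5.26%.
Labor force participation rate = 256.63 / 327.09 = 78.46%.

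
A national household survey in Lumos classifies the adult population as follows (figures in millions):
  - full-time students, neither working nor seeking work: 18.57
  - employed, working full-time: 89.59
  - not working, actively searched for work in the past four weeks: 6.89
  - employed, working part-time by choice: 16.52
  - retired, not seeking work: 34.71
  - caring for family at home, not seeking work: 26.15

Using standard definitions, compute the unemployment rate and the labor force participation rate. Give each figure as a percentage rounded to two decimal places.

Unemployment rate ≈ 6.10%; labor force participation rate ≈ 58.72%.

Employed = 89.59 + 16.52 = 106.11 million.
Unemployed = 6.89 million.
Labor force = 106.11 + 6.89 = 113.00 million.
Not in labor force = 18.57 + 34.71 + 26.15 = 79.43 million (those not working and not actively searching are outside the labor force).
Civilian working-age population = 113.00 + 79.43 = 192.43 million.
Unemployment rate = 6.89 / 113.00 = 6.10%.
Labor force participation rate = 113.00 / 192.43 = 58.72%.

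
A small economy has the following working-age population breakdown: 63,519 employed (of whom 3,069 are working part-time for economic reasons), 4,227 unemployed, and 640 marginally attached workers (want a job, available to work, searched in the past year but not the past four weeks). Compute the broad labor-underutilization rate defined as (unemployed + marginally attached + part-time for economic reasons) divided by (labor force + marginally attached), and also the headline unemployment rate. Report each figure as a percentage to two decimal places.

Broad underutilization rate ≈ 11.60%; headline unemployment rate ≈ 6.24%.

Labor force = 63,519 + 4,227 = 67,746.
Numerator = 4,227 + 640 + 3,069 = 7,936.
Denominator = 67,746 + 640 = 68,386.
Broad rate = 7,936 / 68,386 = 11.60%.
Headline unemployment rate = 4,227 / 67,746 = 6.24%.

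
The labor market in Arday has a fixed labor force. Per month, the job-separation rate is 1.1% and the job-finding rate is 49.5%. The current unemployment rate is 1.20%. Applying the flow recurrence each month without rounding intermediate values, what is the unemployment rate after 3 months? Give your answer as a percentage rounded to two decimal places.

With a fixed labor force, u_{t+1} = u_t + s·(1−u_t) − f·u_t = u_t·(1−s−f) + s.
Here 1−s−f = 0.494 and s = 0.011.
u_1 = 0.012000 × 0.494 + 0.011 = 0.016928.
u_2 = 0.016928 × 0.494 + 0.011 = 0.019362.
u_3 = 0.019362 × 0.494 + 0.011 = 0.020565.

Unemployment rate after three months ≈ 2.06%.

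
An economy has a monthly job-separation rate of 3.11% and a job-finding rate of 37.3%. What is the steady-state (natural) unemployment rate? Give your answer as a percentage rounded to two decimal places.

At steady state the flows balance: s·E = f·U, so U/(E+U) = s/(s+f).
u* = 3.11 / (3.11 + 37.3) = 3.11 / 40.41 = 7.70%.

Steady-state unemployment rate ≈ 7.70%.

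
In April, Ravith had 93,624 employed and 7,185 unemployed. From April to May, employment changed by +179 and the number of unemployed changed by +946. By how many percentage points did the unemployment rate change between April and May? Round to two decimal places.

The unemployment rate changed by +0.85 percentage points.

April: labor force = 93,624 + 7,185 = 100,809; u = 7,185/100,809 = 7.13%.
May: labor force = 93,803 + 8,131 = 101,934; u = 8,131/101,934 = 7.98%.
Change = 7.98% − 7.13% = +0.85 pp.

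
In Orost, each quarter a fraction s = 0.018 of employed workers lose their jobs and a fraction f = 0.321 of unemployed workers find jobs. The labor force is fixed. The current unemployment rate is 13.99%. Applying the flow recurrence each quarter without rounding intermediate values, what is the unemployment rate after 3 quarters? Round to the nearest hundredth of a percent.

Unemployment rate after three quarters ≈ 7.82%.

With a fixed labor force, u_{t+1} = u_t + s·(1−u_t) − f·u_t = u_t·(1−s−f) + s.
Here 1−s−f = 0.661 and s = 0.018.
u_1 = 0.139900 × 0.661 + 0.018 = 0.110474.
u_2 = 0.110474 × 0.661 + 0.018 = 0.091023.
u_3 = 0.091023 × 0.661 + 0.018 = 0.078166.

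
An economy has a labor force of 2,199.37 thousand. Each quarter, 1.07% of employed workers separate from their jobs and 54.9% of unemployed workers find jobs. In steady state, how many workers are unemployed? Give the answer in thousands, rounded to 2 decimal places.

Steady-state unemployment rate u* = s/(s+f) = 1.07/(1.07+54.9) = 0.019117.
Unemployed = u* × labor force = 0.019117 × 2,199.37 ≈ 42.05 thousand.

About 42.05 thousand are unemployed in steady state.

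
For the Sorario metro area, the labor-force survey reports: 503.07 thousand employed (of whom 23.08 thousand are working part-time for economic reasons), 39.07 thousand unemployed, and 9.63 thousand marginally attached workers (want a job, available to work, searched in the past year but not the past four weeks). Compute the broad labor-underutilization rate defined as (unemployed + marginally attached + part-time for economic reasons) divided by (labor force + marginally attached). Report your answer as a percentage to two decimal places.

Labor force = 503.07 + 39.07 = 542.14 thousand.
Numerator = 39.07 + 9.63 + 23.08 = 71.78 thousand.
Denominator = 542.14 + 9.63 = 551.77 thousand.
Broad rate = 71.78 / 551.77 = 13.01%.

Broad underutilization rate ≈ 13.01%.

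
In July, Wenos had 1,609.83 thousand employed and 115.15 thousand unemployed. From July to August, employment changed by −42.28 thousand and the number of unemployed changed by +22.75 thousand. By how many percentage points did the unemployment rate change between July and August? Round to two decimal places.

The unemployment rate changed by +1.41 percentage points.

July: labor force = 1,609.83 + 115.15 = 1,724.98; u = 115.15/1,724.98 = 6.68%.
August: labor force = 1,567.55 + 137.90 = 1,705.45; u = 137.90/1,705.45 = 8.09%.
Change = 8.09% − 6.68% = +1.41 pp.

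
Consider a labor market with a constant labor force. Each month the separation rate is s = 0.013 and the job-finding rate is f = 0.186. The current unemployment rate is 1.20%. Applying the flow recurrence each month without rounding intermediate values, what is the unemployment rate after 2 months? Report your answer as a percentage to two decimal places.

With a fixed labor force, u_{t+1} = u_t + s·(1−u_t) − f·u_t = u_t·(1−s−f) + s.
Here 1−s−f = 0.801 and s = 0.013.
u_1 = 0.012000 × 0.801 + 0.013 = 0.022612.
u_2 = 0.022612 × 0.801 + 0.013 = 0.031112.

Unemployment rate after two months ≈ 3.11%.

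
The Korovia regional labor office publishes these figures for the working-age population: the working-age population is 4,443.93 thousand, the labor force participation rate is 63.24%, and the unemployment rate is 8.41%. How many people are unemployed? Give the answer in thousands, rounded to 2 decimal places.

About 236.35 thousand are unemployed.

Labor force = 0.6324 × 4,443.93 = 2,810.34 thousand.
Unemployed = 0.0841 × 2,810.34 ≈ 236.35 thousand.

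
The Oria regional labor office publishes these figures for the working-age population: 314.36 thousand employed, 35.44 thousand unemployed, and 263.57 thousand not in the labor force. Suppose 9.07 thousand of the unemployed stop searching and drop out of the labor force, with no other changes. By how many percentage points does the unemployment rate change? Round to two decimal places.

The unemployment rate changes by −2.39 percentage points.

Initially, labor force = 314.36 + 35.44 = 349.80 thousand, so u = 35.44/349.80 = 10.13%.
After the change, unemployed and labor force both fall by 9.07 → E = 314.36, U = 26.37, labor force = 340.73 thousand.
New unemployment rate = 26.37 / 340.73 = 7.74%.
Change = 7.74% − 10.13% = −2.39 percentage points.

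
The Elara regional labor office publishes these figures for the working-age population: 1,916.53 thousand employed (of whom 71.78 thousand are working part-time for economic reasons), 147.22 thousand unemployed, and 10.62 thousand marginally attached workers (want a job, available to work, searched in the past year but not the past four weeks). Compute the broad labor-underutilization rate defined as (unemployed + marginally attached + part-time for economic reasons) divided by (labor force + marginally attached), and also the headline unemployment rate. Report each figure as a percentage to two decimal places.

Broad underutilization rate ≈ 11.07%; headline unemployment rate ≈ 7.13%.

Labor force = 1,916.53 + 147.22 = 2,063.75 thousand.
Numerator = 147.22 + 10.62 + 71.78 = 229.62 thousand.
Denominator = 2,063.75 + 10.62 = 2,074.37 thousand.
Broad rate = 229.62 / 2,074.37 = 11.07%.
Headline unemployment rate = 147.22 / 2,063.75 = 7.13%.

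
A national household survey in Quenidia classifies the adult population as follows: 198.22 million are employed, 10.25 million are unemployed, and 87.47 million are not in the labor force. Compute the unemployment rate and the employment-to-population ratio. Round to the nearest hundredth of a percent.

Unemployment rate ≈ 4.92%; employment-population ratio ≈ 66.98%.

Labor force = employed + unemployed = 198.22 + 10.25 = 208.47 million.
Working-age population = 208.47 + 87.47 = 295.94 million.
Unemployment rate = 10.25 / 208.47 = 4.92%.
Employment-population ratio = 198.22 / 295.94 = 66.98%.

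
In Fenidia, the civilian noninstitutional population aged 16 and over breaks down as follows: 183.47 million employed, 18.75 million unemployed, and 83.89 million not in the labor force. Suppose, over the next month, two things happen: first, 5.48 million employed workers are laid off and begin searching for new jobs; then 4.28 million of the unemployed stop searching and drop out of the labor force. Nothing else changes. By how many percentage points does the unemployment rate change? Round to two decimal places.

The unemployment rate changes by +0.81 percentage points.

Initially, labor force = 183.47 + 18.75 = 202.22 million, so u = 18.75/202.22 = 9.27%.
After the first change, employed falls and unemployed rises by 5.48; labor force unchanged → E = 177.99, U = 24.23, labor force = 202.22 million.
After the second change, unemployed and labor force both fall by 4.28 → E = 177.99, U = 19.95, labor force = 197.94 million.
New unemployment rate = 19.95 / 197.94 = 10.08%.
Change = 10.08% − 9.27% = +0.81 percentage points.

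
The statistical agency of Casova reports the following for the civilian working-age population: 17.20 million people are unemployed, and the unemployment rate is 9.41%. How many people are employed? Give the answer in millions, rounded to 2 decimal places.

Labor force = U / u = 17.20 / 0.0941 ≈ 182.78 million.
Employed = labor force − unemployed = 182.78 − 17.20 = 165.58 million.

About 165.58 million are employed.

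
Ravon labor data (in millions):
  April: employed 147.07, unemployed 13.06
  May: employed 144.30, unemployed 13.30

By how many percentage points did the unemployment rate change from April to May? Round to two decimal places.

The unemployment rate changed by +0.28 percentage points.

April: labor force = 147.07 + 13.06 = 160.13; u = 13.06/160.13 = 8.16%.
May: labor force = 144.30 + 13.30 = 157.60; u = 13.30/157.60 = 8.44%.
Change = 8.44% − 8.16% = +0.28 pp.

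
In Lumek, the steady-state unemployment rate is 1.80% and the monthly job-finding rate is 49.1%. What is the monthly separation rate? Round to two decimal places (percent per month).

From u* = s/(s+f): s = u·f/(1−u).
s = 0.0180 × 49.1 / (1 − 0.0180) = 0.8838 / 0.9820 ≈ 0.90% per month.

Separation rate ≈ 0.90% per month.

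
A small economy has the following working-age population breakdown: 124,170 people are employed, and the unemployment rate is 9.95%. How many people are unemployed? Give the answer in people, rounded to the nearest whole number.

About 13,720 are unemployed.

Let U be the number unemployed. The labor force is E + U, and U/(E+U) = 0.0995.
So U = 0.0995 × 124,170 / (1 − 0.0995) = 12354.91 / 0.9005 ≈ 13,720.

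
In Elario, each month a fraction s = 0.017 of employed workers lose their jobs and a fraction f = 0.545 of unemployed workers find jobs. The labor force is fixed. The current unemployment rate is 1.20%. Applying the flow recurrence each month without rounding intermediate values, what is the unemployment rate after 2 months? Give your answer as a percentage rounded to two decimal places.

Unemployment rate after two months ≈ 2.67%.

With a fixed labor force, u_{t+1} = u_t + s·(1−u_t) − f·u_t = u_t·(1−s−f) + s.
Here 1−s−f = 0.438 and s = 0.017.
u_1 = 0.012000 × 0.438 + 0.017 = 0.022256.
u_2 = 0.022256 × 0.438 + 0.017 = 0.026748.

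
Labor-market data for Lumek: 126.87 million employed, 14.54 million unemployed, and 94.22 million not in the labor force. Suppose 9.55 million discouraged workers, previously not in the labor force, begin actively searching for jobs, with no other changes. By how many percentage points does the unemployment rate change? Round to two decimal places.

Initially, labor force = 126.87 + 14.54 = 141.41 million, so u = 14.54/141.41 = 10.28%.
After the change, unemployed and labor force both rise by 9.55 → E = 126.87, U = 24.09, labor force = 150.96 million.
New unemployment rate = 24.09 / 150.96 = 15.96%.
Change = 15.96% − 10.28% = +5.68 percentage points.

The unemployment rate changes by +5.68 percentage points.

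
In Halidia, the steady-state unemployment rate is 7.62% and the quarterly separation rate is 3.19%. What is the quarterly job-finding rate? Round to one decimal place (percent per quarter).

From u* = s/(s+f): f = s·(1−u)/u.
f = 3.19 × (1 − 0.0762) / 0.0762 = 2.9469 / 0.0762 ≈ 38.7% per quarter.

Job-finding rate ≈ 38.7% per quarter.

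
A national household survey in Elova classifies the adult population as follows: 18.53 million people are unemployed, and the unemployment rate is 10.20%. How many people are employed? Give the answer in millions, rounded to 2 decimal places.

About 163.14 million are employed.

Labor force = U / u = 18.53 / 0.1020 ≈ 181.67 million.
Employed = labor force − unemployed = 181.67 − 18.53 = 163.14 million.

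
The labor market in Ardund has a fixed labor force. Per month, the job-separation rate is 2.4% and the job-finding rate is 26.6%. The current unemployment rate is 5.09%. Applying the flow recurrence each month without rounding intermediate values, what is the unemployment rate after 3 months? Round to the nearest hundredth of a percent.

With a fixed labor force, u_{t+1} = u_t + s·(1−u_t) − f·u_t = u_t·(1−s−f) + s.
Here 1−s−f = 0.710 and s = 0.024.
u_1 = 0.050900 × 0.710 + 0.024 = 0.060139.
u_2 = 0.060139 × 0.710 + 0.024 = 0.066699.
u_3 = 0.066699 × 0.710 + 0.024 = 0.071356.

Unemployment rate after three months ≈ 7.14%.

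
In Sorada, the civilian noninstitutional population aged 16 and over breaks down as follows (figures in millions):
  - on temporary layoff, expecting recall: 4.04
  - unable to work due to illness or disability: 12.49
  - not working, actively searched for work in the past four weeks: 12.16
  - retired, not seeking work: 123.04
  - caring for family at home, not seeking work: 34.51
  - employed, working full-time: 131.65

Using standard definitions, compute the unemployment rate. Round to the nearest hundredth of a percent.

Employed = 131.65 million.
Unemployed = 4.04 + 12.16 = 16.20 million (jobless and actively searching, or on temporary layoff).
Labor force = 131.65 + 16.20 = 147.85 million.
Unemployment rate = 16.20 / 147.85 = 10.96%.

Unemployment rate ≈ 10.96%.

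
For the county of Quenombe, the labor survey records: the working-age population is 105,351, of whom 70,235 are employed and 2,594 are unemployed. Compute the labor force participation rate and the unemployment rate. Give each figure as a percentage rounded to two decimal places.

Labor force = employed + unemployed = 70,235 + 2,594 = 72,829.
Unemployment rate = 2,594 / 72,829 = 3.56%.
Labor force participation rate = 72,829 / 105,351 = 69.13%.

Labor force participation rate ≈ 69.13%; unemployment rate ≈ 3.56%.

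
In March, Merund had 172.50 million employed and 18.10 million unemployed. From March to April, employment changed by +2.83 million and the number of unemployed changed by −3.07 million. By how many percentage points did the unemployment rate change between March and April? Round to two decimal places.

The unemployment rate changed by −1.60 percentage points.

March: labor force = 172.50 + 18.10 = 190.60; u = 18.10/190.60 = 9.50%.
April: labor force = 175.33 + 15.03 = 190.36; u = 15.03/190.36 = 7.90%.
Change = 7.90% − 9.50% = −1.60 pp.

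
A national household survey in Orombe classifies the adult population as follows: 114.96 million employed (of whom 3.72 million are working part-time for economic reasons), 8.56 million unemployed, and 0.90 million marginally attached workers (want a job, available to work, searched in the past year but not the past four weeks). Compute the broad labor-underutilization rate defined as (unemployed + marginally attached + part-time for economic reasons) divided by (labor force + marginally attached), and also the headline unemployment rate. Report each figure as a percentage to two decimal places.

Broad underutilization rate ≈ 10.59%; headline unemployment rate ≈ 6.93%.

Labor force = 114.96 + 8.56 = 123.52 million.
Numerator = 8.56 + 0.90 + 3.72 = 13.18 million.
Denominator = 123.52 + 0.90 = 124.42 million.
Broad rate = 13.18 / 124.42 = 10.59%.
Headline unemployment rate = 8.56 / 123.52 = 6.93%.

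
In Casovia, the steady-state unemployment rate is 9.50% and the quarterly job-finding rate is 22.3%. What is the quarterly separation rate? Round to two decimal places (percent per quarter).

From u* = s/(s+f): s = u·f/(1−u).
s = 0.0950 × 22.3 / (1 − 0.0950) = 2.1185 / 0.9050 ≈ 2.34% per quarter.

Separation rate ≈ 2.34% per quarter.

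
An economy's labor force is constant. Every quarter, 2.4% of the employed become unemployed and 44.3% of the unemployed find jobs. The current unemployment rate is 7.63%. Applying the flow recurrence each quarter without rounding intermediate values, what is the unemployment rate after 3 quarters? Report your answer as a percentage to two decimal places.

Unemployment rate after three quarters ≈ 5.52%.

With a fixed labor force, u_{t+1} = u_t + s·(1−u_t) − f·u_t = u_t·(1−s−f) + s.
Here 1−s−f = 0.533 and s = 0.024.
u_1 = 0.076300 × 0.533 + 0.024 = 0.064668.
u_2 = 0.064668 × 0.533 + 0.024 = 0.058468.
u_3 = 0.058468 × 0.533 + 0.024 = 0.055163.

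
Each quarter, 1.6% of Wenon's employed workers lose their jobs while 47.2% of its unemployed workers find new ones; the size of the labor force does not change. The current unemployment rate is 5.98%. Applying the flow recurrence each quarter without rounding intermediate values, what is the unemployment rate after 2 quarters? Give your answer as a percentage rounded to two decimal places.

With a fixed labor force, u_{t+1} = u_t + s·(1−u_t) − f·u_t = u_t·(1−s−f) + s.
Here 1−s−f = 0.512 and s = 0.016.
u_1 = 0.059800 × 0.512 + 0.016 = 0.046618.
u_2 = 0.046618 × 0.512 + 0.016 = 0.039868.

Unemployment rate after two quarters ≈ 3.99%.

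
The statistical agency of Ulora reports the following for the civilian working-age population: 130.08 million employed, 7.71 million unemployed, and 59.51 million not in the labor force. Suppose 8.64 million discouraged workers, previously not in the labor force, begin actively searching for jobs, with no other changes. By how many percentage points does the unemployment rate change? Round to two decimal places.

Initially, labor force = 130.08 + 7.71 = 137.79 million, so u = 7.71/137.79 = 5.60%.
After the change, unemployed and labor force both rise by 8.64 → E = 130.08, U = 16.35, labor force = 146.43 million.
New unemployment rate = 16.35 / 146.43 = 11.17%.
Change = 11.17% − 5.60% = +5.57 percentage points.

The unemployment rate changes by +5.57 percentage points.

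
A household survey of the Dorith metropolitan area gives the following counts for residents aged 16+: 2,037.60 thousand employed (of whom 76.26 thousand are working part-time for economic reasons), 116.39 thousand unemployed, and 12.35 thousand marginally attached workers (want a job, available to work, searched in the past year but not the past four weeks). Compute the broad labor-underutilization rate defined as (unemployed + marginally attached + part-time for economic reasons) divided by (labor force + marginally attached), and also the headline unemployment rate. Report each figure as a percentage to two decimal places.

Broad underutilization rate ≈ 9.46%; headline unemployment rate ≈ 5.40%.

Labor force = 2,037.60 + 116.39 = 2,153.99 thousand.
Numerator = 116.39 + 12.35 + 76.26 = 205.00 thousand.
Denominator = 2,153.99 + 12.35 = 2,166.34 thousand.
Broad rate = 205.00 / 2,166.34 = 9.46%.
Headline unemployment rate = 116.39 / 2,153.99 = 5.40%.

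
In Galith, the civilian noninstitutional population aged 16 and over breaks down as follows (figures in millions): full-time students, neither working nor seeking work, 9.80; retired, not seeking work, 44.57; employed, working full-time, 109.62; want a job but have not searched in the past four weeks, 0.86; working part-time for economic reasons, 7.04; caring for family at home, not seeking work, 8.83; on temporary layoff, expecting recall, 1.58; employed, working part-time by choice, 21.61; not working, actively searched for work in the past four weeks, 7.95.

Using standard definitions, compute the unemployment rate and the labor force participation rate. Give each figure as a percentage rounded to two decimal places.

Unemployment rate ≈ 6.45%; labor force participation rate ≈ 69.76%.

Employed = 109.62 + 7.04 + 21.61 = 138.27 million (anyone who worked, including part-time for economic reasons, counts as employed).
Unemployed = 1.58 + 7.95 = 9.53 million (jobless and actively searching, or on temporary layoff).
Labor force = 138.27 + 9.53 = 147.80 million.
Not in labor force = 9.80 + 44.57 + 0.86 + 8.83 = 64.06 million (those not working and not actively searching are outside the labor force — including those who want a job but have given up searching).
Civilian working-age population = 147.80 + 64.06 = 211.86 million.
Unemployment rate = 9.53 / 147.80 = 6.45%.
Labor force participation rate = 147.80 / 211.86 = 69.76%.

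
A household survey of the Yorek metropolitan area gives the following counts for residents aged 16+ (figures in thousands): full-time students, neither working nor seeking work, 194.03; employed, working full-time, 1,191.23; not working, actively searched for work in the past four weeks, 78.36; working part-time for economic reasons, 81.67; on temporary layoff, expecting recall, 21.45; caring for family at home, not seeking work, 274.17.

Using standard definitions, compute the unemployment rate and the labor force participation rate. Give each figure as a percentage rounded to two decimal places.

Employed = 1,191.23 + 81.67 = 1,272.90 thousand (anyone who worked, including part-time for economic reasons, counts as employed).
Unemployed = 78.36 + 21.45 = 99.81 thousand (jobless and actively searching, or on temporary layoff).
Labor force = 1,272.90 + 99.81 = 1,372.71 thousand.
Not in labor force = 194.03 + 274.17 = 468.20 thousand (those not working and not actively searching are outside the labor force).
Civilian working-age population = 1,372.71 + 468.20 = 1,840.91 thousand.
Unemployment rate = 99.81 / 1,372.71 = 7.27%.
Labor force participation rate = 1,372.71 / 1,840.91 = 74.57%.

Unemployment rate ≈ 7.27%; labor force participation rate ≈ 74.57%.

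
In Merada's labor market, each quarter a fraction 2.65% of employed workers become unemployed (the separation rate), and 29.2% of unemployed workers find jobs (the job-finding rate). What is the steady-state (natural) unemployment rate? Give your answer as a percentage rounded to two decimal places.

At steady state the flows balance: s·E = f·U, so U/(E+U) = s/(s+f).
u* = 2.65 / (2.65 + 29.2) = 2.65 / 31.85 = 8.32%.

Steady-state unemployment rate ≈ 8.32%.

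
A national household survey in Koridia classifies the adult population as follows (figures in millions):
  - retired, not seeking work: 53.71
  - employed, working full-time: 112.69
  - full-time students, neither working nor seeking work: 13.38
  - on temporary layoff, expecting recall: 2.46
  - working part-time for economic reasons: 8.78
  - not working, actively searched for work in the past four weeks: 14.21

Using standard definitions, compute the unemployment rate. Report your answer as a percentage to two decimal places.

Employed = 112.69 + 8.78 = 121.47 million (anyone who worked, including part-time for economic reasons, counts as employed).
Unemployed = 2.46 + 14.21 = 16.67 million (jobless and actively searching, or on temporary layoff).
Labor force = 121.47 + 16.67 = 138.14 million.
Unemployment rate = 16.67 / 138.14 = 12.07%.

Unemployment rate ≈ 12.07%.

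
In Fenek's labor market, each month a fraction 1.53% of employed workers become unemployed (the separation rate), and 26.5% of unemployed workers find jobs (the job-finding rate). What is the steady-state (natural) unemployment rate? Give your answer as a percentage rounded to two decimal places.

Steady-state unemployment rate ≈ 5.46%.

At steady state the flows balance: s·E = f·U, so U/(E+U) = s/(s+f).
u* = 1.53 / (1.53 + 26.5) = 1.53 / 28.03 = 5.46%.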